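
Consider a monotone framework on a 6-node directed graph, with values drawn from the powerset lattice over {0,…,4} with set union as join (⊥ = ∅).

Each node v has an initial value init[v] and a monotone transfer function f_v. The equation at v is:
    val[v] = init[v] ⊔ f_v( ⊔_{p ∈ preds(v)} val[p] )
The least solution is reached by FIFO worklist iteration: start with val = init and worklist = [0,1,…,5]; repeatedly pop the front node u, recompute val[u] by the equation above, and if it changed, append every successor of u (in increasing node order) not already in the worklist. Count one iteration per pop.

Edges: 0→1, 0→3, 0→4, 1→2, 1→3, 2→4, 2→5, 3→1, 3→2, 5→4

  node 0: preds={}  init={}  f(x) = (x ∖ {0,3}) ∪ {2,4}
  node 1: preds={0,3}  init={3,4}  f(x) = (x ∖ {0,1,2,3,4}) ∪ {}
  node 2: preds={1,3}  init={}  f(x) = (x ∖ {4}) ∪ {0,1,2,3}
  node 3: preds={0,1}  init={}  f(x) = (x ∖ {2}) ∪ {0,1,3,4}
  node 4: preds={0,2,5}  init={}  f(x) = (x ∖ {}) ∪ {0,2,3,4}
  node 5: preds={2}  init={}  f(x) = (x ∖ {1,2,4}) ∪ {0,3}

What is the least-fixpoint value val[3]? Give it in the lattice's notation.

Worklist (9 pops):
  #1 pop 0: in={} → {2,4} (was {}); enqueue []
  #2 pop 1: in={2,4} → {3,4} (no change)
  #3 pop 2: in={3,4} → {0,1,2,3} (was {}); enqueue []
  #4 pop 3: in={2,3,4} → {0,1,3,4} (was {}); enqueue [1,2]
  #5 pop 4: in={0,1,2,3,4} → {0,1,2,3,4} (was {}); enqueue []
  #6 pop 5: in={0,1,2,3} → {0,3} (was {}); enqueue [4]
  #7 pop 1: in={0,1,2,3,4} → {3,4} (no change)
  #8 pop 2: in={0,1,3,4} → {0,1,2,3} (no change)
  #9 pop 4: in={0,1,2,3,4} → {0,1,2,3,4} (no change)

Fixpoint:
  val[0] = {2,4}
  val[1] = {3,4}
  val[2] = {0,1,2,3}
  val[3] = {0,1,3,4}
  val[4] = {0,1,2,3,4}
  val[5] = {0,3}

{0,1,3,4}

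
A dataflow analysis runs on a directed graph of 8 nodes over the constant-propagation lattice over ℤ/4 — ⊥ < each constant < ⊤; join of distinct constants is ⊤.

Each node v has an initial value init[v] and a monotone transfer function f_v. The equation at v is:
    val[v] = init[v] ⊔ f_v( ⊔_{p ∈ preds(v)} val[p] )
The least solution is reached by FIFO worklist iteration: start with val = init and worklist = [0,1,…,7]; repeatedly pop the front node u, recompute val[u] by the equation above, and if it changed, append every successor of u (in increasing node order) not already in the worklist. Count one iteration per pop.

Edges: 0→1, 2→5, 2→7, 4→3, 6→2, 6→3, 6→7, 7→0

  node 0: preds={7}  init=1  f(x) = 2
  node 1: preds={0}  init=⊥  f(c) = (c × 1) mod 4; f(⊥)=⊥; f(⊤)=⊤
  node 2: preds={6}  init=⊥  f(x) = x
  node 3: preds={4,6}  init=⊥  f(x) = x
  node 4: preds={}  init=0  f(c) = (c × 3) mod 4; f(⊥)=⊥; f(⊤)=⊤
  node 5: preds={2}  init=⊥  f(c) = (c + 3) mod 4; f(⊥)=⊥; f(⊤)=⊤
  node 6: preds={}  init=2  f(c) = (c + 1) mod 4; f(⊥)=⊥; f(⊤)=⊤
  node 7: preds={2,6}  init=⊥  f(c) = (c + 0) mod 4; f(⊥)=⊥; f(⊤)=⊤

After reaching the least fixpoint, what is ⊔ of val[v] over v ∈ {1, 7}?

Iteration log — 9 steps:
  step 1. node 0  ⊔preds=⊥  new=⊤  old=1  +wl: 
  step 2. node 1  ⊔preds=⊤  new=⊤  old=⊥  +wl: 
  step 3. node 2  ⊔preds=2  new=2  old=⊥  +wl: 
  step 4. node 3  ⊔preds=⊤  new=⊤  old=⊥  +wl: 
  step 5. node 4  ⊔preds=⊥  new=0  stable
  step 6. node 5  ⊔preds=2  new=1  old=⊥  +wl: 
  step 7. node 6  ⊔preds=⊥  new=2  stable
  step 8. node 7  ⊔preds=2  new=2  old=⊥  +wl: 0
  step 9. node 0  ⊔preds=2  new=⊤  stable

Least fixpoint reached:
  node 0: ⊤
  node 1: ⊤
  node 2: 2
  node 3: ⊤
  node 4: 0
  node 5: 1
  node 6: 2
  node 7: 2

⊤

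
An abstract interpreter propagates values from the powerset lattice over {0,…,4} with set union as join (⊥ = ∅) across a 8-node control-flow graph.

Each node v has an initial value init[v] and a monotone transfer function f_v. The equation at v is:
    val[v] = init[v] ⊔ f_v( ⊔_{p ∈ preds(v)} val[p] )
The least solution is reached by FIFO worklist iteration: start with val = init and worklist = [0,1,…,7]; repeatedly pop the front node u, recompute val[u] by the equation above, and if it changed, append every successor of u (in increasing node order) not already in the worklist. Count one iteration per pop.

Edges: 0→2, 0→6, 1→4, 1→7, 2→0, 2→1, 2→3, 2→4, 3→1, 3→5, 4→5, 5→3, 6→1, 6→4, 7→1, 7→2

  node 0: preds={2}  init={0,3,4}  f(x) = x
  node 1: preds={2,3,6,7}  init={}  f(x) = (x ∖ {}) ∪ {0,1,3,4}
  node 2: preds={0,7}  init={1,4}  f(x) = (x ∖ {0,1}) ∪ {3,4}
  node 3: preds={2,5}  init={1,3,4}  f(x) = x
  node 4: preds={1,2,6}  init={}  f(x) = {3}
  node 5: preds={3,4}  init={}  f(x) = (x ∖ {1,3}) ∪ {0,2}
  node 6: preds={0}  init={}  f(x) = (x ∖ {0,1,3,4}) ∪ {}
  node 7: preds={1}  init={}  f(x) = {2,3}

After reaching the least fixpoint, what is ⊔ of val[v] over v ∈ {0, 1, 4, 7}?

{0,1,2,3,4}

Worklist (22 pops):
  #1 pop 0: in={1,4} → {0,1,3,4} (was {0,3,4}); enqueue []
  #2 pop 1: in={1,3,4} → {0,1,3,4} (was {}); enqueue []
  #3 pop 2: in={0,1,3,4} → {1,3,4} (was {1,4}); enqueue [0,1]
  #4 pop 3: in={1,3,4} → {1,3,4} (no change)
  #5 pop 4: in={0,1,3,4} → {3} (was {}); enqueue []
  #6 pop 5: in={1,3,4} → {0,2,4} (was {}); enqueue [3]
  #7 pop 6: in={0,1,3,4} → {} (no change)
  #8 pop 7: in={0,1,3,4} → {2,3} (was {}); enqueue [2]
  #9 pop 0: in={1,3,4} → {0,1,3,4} (no change)
  #10 pop 1: in={1,2,3,4} → {0,1,2,3,4} (was {0,1,3,4}); enqueue [4,7]
  #11 pop 3: in={0,1,2,3,4} → {0,1,2,3,4} (was {1,3,4}); enqueue [1,5]
  #12 pop 2: in={0,1,2,3,4} → {1,2,3,4} (was {1,3,4}); enqueue [0,3]
  #13 pop 4: in={0,1,2,3,4} → {3} (no change)
  #14 pop 7: in={0,1,2,3,4} → {2,3} (no change)
  #15 pop 1: in={0,1,2,3,4} → {0,1,2,3,4} (no change)
  #16 pop 5: in={0,1,2,3,4} → {0,2,4} (no change)
  #17 pop 0: in={1,2,3,4} → {0,1,2,3,4} (was {0,1,3,4}); enqueue [2,6]
  #18 pop 3: in={0,1,2,3,4} → {0,1,2,3,4} (no change)
  #19 pop 2: in={0,1,2,3,4} → {1,2,3,4} (no change)
  #20 pop 6: in={0,1,2,3,4} → {2} (was {}); enqueue [1,4]
  #21 pop 1: in={0,1,2,3,4} → {0,1,2,3,4} (no change)
  #22 pop 4: in={0,1,2,3,4} → {3} (no change)

Fixpoint:
  val[0] = {0,1,2,3,4}
  val[1] = {0,1,2,3,4}
  val[2] = {1,2,3,4}
  val[3] = {0,1,2,3,4}
  val[4] = {3}
  val[5] = {0,2,4}
  val[6] = {2}
  val[7] = {2,3}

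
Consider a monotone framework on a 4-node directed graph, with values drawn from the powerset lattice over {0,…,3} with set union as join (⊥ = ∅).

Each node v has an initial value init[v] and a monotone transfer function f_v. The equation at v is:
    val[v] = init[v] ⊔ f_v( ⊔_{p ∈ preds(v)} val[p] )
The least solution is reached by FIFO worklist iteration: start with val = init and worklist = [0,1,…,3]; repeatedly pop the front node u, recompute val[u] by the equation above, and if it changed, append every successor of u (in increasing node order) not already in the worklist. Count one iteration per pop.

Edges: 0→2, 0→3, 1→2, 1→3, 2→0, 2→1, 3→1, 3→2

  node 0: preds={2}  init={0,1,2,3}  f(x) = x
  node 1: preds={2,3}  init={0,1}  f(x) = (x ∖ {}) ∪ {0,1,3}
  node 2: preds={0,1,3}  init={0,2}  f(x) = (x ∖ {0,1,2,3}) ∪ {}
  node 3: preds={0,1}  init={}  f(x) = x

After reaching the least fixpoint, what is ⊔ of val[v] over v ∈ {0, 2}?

Trace (6 dequeues):
  [1] u=0 | in {0,2} | out {0,1,2,3} | ==
  [2] u=1 | in {0,2} | out {0,1,2,3} | prev {0,1} | push {}
  [3] u=2 | in {0,1,2,3} | out {0,2} | ==
  [4] u=3 | in {0,1,2,3} | out {0,1,2,3} | prev {} | push {1,2}
  [5] u=1 | in {0,1,2,3} | out {0,1,2,3} | ==
  [6] u=2 | in {0,1,2,3} | out {0,2} | ==

Converged values:
  [0] {0,1,2,3}
  [1] {0,1,2,3}
  [2] {0,2}
  [3] {0,1,2,3}

{0,1,2,3}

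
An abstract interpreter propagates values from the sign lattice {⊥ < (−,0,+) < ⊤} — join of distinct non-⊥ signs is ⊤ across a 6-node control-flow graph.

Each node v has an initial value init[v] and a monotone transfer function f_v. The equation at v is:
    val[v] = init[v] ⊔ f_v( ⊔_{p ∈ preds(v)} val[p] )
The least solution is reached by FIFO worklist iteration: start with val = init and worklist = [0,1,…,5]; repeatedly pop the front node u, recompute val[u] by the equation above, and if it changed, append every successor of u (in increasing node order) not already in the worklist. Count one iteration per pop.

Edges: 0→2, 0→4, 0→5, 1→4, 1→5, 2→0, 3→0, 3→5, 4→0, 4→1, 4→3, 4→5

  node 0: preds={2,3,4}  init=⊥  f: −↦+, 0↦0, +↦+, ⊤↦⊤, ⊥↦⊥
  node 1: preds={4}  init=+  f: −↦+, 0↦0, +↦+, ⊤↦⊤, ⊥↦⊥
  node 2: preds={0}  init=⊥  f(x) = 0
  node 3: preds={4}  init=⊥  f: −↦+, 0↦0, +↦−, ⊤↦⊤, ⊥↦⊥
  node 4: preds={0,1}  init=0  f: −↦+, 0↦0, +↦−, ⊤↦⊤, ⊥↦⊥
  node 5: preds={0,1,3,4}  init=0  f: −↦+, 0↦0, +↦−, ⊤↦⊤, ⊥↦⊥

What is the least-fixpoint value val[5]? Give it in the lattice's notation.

Worklist (13 pops):
  #1 pop 0: in=0 → 0 (was ⊥); enqueue []
  #2 pop 1: in=0 → ⊤ (was +); enqueue []
  #3 pop 2: in=0 → 0 (was ⊥); enqueue [0]
  #4 pop 3: in=0 → 0 (was ⊥); enqueue []
  #5 pop 4: in=⊤ → ⊤ (was 0); enqueue [1,3]
  #6 pop 5: in=⊤ → ⊤ (was 0); enqueue []
  #7 pop 0: in=⊤ → ⊤ (was 0); enqueue [2,4,5]
  #8 pop 1: in=⊤ → ⊤ (no change)
  #9 pop 3: in=⊤ → ⊤ (was 0); enqueue [0]
  #10 pop 2: in=⊤ → 0 (no change)
  #11 pop 4: in=⊤ → ⊤ (no change)
  #12 pop 5: in=⊤ → ⊤ (no change)
  #13 pop 0: in=⊤ → ⊤ (no change)

Fixpoint:
  val[0] = ⊤
  val[1] = ⊤
  val[2] = 0
  val[3] = ⊤
  val[4] = ⊤
  val[5] = ⊤

⊤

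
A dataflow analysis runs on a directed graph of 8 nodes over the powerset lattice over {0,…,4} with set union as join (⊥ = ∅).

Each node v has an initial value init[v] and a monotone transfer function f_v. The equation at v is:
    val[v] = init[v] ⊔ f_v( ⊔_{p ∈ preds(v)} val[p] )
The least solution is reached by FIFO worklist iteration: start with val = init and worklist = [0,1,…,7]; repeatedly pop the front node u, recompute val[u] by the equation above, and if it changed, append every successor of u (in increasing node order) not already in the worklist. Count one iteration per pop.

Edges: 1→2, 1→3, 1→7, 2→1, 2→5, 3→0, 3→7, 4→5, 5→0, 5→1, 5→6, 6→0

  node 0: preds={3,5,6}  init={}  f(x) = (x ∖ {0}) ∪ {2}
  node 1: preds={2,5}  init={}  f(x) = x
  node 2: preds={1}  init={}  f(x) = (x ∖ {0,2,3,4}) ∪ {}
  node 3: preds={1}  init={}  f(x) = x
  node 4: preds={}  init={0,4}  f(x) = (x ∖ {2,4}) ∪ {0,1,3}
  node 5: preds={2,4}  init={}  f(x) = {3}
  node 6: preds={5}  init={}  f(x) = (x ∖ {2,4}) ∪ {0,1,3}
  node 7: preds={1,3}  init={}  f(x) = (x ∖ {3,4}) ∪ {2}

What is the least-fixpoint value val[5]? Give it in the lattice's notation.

Iteration log — 14 steps:
  step 1. node 0  ⊔preds={}  new={2}  old={}  +wl: 
  step 2. node 1  ⊔preds={}  new={}  stable
  step 3. node 2  ⊔preds={}  new={}  stable
  step 4. node 3  ⊔preds={}  new={}  stable
  step 5. node 4  ⊔preds={}  new={0,1,3,4}  old={0,4}  +wl: 
  step 6. node 5  ⊔preds={0,1,3,4}  new={3}  old={}  +wl: 0,1
  step 7. node 6  ⊔preds={3}  new={0,1,3}  old={}  +wl: 
  step 8. node 7  ⊔preds={}  new={2}  old={}  +wl: 
  step 9. node 0  ⊔preds={0,1,3}  new={1,2,3}  old={2}  +wl: 
  step 10. node 1  ⊔preds={3}  new={3}  old={}  +wl: 2,3,7
  step 11. node 2  ⊔preds={3}  new={}  stable
  step 12. node 3  ⊔preds={3}  new={3}  old={}  +wl: 0
  step 13. node 7  ⊔preds={3}  new={2}  stable
  step 14. node 0  ⊔preds={0,1,3}  new={1,2,3}  stable

Least fixpoint reached:
  node 0: {1,2,3}
  node 1: {3}
  node 2: {}
  node 3: {3}
  node 4: {0,1,3,4}
  node 5: {3}
  node 6: {0,1,3}
  node 7: {2}

{3}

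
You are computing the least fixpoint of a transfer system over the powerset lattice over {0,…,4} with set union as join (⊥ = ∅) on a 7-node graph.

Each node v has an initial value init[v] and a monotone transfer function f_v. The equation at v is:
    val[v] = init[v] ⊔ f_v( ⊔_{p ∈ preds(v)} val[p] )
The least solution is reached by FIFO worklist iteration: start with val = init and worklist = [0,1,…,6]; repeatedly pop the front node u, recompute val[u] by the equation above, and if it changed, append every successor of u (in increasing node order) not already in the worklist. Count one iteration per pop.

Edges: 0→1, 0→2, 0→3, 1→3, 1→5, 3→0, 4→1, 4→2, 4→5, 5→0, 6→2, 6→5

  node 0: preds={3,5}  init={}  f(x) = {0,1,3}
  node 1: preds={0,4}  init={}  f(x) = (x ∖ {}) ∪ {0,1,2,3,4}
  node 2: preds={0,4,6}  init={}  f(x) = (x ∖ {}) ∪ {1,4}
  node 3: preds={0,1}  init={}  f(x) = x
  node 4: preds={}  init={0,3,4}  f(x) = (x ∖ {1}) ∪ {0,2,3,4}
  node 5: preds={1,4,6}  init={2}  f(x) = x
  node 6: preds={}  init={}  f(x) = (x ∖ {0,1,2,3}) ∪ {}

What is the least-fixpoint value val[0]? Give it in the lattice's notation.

{0,1,3}

Trace (10 dequeues):
  [1] u=0 | in {2} | out {0,1,3} | prev {} | push {}
  [2] u=1 | in {0,1,3,4} | out {0,1,2,3,4} | prev {} | push {}
  [3] u=2 | in {0,1,3,4} | out {0,1,3,4} | prev {} | push {}
  [4] u=3 | in {0,1,2,3,4} | out {0,1,2,3,4} | prev {} | push {0}
  [5] u=4 | in {} | out {0,2,3,4} | prev {0,3,4} | push {1,2}
  [6] u=5 | in {0,1,2,3,4} | out {0,1,2,3,4} | prev {2} | push {}
  [7] u=6 | in {} | out {} | ==
  [8] u=0 | in {0,1,2,3,4} | out {0,1,3} | ==
  [9] u=1 | in {0,1,2,3,4} | out {0,1,2,3,4} | ==
  [10] u=2 | in {0,1,2,3,4} | out {0,1,2,3,4} | prev {0,1,3,4} | push {}

Converged values:
  [0] {0,1,3}
  [1] {0,1,2,3,4}
  [2] {0,1,2,3,4}
  [3] {0,1,2,3,4}
  [4] {0,2,3,4}
  [5] {0,1,2,3,4}
  [6] {}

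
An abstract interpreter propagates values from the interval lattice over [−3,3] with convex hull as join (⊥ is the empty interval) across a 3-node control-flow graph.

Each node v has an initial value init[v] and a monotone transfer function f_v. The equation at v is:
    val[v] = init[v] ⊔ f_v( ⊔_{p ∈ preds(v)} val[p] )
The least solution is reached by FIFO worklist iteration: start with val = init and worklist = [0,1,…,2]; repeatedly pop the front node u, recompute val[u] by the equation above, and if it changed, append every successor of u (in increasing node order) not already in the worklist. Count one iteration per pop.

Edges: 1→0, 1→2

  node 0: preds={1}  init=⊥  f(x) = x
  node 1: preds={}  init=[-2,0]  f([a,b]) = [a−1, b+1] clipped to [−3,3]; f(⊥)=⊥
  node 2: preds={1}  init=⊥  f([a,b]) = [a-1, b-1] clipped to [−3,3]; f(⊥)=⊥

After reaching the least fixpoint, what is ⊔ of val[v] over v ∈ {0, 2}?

[-3,0]

Iteration log — 3 steps:
  step 1. node 0  ⊔preds=[-2,0]  new=[-2,0]  old=⊥  +wl: 
  step 2. node 1  ⊔preds=⊥  new=[-2,0]  stable
  step 3. node 2  ⊔preds=[-2,0]  new=[-3,-1]  old=⊥  +wl: 

Least fixpoint reached:
  node 0: [-2,0]
  node 1: [-2,0]
  node 2: [-3,-1]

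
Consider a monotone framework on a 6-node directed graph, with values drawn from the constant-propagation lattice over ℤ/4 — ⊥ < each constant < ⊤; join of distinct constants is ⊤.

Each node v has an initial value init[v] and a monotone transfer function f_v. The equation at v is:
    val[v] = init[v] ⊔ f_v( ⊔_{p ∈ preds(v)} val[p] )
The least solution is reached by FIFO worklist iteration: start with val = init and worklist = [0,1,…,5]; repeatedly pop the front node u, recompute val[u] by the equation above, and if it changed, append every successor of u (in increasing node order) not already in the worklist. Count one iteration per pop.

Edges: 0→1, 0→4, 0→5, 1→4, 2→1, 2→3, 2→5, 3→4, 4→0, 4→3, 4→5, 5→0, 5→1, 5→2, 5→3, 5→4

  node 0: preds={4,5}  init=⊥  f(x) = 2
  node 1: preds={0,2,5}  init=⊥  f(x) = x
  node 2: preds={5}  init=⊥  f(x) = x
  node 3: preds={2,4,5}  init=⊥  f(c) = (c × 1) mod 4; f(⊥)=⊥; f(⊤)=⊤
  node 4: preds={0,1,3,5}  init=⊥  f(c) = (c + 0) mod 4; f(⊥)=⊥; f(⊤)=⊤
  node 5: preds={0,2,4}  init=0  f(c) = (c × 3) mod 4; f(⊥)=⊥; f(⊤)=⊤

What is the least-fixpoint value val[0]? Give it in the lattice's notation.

Worklist (14 pops):
  #1 pop 0: in=0 → 2 (was ⊥); enqueue []
  #2 pop 1: in=⊤ → ⊤ (was ⊥); enqueue []
  #3 pop 2: in=0 → 0 (was ⊥); enqueue [1]
  #4 pop 3: in=0 → 0 (was ⊥); enqueue []
  #5 pop 4: in=⊤ → ⊤ (was ⊥); enqueue [0,3]
  #6 pop 5: in=⊤ → ⊤ (was 0); enqueue [2,4]
  #7 pop 1: in=⊤ → ⊤ (no change)
  #8 pop 0: in=⊤ → 2 (no change)
  #9 pop 3: in=⊤ → ⊤ (was 0); enqueue []
  #10 pop 2: in=⊤ → ⊤ (was 0); enqueue [1,3,5]
  #11 pop 4: in=⊤ → ⊤ (no change)
  #12 pop 1: in=⊤ → ⊤ (no change)
  #13 pop 3: in=⊤ → ⊤ (no change)
  #14 pop 5: in=⊤ → ⊤ (no change)

Fixpoint:
  val[0] = 2
  val[1] = ⊤
  val[2] = ⊤
  val[3] = ⊤
  val[4] = ⊤
  val[5] = ⊤

2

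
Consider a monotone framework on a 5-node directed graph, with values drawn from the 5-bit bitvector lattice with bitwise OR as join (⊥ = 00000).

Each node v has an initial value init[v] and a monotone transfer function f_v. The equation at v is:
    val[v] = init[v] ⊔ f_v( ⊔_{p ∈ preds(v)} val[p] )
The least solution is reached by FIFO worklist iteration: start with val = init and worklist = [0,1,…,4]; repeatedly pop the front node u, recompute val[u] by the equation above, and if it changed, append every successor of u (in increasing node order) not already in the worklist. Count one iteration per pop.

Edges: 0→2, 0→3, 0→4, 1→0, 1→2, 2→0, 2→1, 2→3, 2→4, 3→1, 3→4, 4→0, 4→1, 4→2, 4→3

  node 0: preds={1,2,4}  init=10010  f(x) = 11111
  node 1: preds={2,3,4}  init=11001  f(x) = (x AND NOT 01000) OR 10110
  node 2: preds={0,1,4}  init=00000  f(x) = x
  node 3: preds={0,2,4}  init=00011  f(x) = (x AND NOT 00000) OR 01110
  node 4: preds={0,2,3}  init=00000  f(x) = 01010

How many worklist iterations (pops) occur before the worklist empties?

Trace (9 dequeues):
  [1] u=0 | in 11001 | out 11111 | prev 10010 | push {}
  [2] u=1 | in 00011 | out 11111 | prev 11001 | push {0}
  [3] u=2 | in 11111 | out 11111 | prev 00000 | push {1}
  [4] u=3 | in 11111 | out 11111 | prev 00011 | push {}
  [5] u=4 | in 11111 | out 01010 | prev 00000 | push {2,3}
  [6] u=0 | in 11111 | out 11111 | ==
  [7] u=1 | in 11111 | out 11111 | ==
  [8] u=2 | in 11111 | out 11111 | ==
  [9] u=3 | in 11111 | out 11111 | ==

Converged values:
  [0] 11111
  [1] 11111
  [2] 11111
  [3] 11111
  [4] 01010

9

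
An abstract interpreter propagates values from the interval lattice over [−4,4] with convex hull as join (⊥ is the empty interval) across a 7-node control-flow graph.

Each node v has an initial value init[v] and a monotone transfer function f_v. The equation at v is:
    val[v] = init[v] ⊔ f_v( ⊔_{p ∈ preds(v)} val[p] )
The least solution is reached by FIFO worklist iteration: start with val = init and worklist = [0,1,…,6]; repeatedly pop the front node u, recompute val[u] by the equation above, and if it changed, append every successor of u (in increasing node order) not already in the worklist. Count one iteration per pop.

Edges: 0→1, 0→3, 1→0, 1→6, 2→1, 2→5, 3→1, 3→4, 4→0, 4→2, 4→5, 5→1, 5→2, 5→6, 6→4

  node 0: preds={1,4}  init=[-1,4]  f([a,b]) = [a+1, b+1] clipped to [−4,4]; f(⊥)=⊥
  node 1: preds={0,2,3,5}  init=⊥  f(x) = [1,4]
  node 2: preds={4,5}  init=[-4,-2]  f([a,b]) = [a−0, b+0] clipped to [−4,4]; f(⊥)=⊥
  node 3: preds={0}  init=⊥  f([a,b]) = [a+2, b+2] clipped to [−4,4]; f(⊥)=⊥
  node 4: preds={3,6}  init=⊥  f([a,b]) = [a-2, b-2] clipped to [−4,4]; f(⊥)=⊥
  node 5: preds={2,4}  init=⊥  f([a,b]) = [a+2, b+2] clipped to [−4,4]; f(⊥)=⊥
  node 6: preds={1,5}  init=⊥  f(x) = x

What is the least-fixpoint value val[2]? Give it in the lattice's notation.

[-4,4]

Trace (19 dequeues):
  [1] u=0 | in ⊥ | out [-1,4] | ==
  [2] u=1 | in [-4,4] | out [1,4] | prev ⊥ | push {0}
  [3] u=2 | in ⊥ | out [-4,-2] | ==
  [4] u=3 | in [-1,4] | out [1,4] | prev ⊥ | push {1}
  [5] u=4 | in [1,4] | out [-1,2] | prev ⊥ | push {2}
  [6] u=5 | in [-4,2] | out [-2,4] | prev ⊥ | push {}
  [7] u=6 | in [-2,4] | out [-2,4] | prev ⊥ | push {4}
  [8] u=0 | in [-1,4] | out [-1,4] | ==
  [9] u=1 | in [-4,4] | out [1,4] | ==
  [10] u=2 | in [-2,4] | out [-4,4] | prev [-4,-2] | push {1,5}
  [11] u=4 | in [-2,4] | out [-4,2] | prev [-1,2] | push {0,2}
  [12] u=1 | in [-4,4] | out [1,4] | ==
  [13] u=5 | in [-4,4] | out [-2,4] | ==
  [14] u=0 | in [-4,4] | out [-3,4] | prev [-1,4] | push {1,3}
  [15] u=2 | in [-4,4] | out [-4,4] | ==
  [16] u=1 | in [-4,4] | out [1,4] | ==
  [17] u=3 | in [-3,4] | out [-1,4] | prev [1,4] | push {1,4}
  [18] u=1 | in [-4,4] | out [1,4] | ==
  [19] u=4 | in [-2,4] | out [-4,2] | ==

Converged values:
  [0] [-3,4]
  [1] [1,4]
  [2] [-4,4]
  [3] [-1,4]
  [4] [-4,2]
  [5] [-2,4]
  [6] [-2,4]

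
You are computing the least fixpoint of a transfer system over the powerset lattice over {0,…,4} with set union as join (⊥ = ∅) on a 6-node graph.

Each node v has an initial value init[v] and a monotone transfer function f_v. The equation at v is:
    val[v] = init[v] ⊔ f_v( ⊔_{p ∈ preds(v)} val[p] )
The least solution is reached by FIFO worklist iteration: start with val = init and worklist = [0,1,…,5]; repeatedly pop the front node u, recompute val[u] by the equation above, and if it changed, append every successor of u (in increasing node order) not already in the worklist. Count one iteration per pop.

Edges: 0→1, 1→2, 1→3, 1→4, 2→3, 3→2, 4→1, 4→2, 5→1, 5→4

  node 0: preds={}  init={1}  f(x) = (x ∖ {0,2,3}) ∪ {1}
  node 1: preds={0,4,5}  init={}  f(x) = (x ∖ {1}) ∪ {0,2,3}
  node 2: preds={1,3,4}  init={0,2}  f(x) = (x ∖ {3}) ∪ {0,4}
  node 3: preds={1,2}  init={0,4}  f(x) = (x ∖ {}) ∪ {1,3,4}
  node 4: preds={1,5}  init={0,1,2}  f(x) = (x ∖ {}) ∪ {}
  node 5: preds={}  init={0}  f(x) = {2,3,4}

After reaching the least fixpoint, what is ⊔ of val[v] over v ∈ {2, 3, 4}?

{0,1,2,3,4}

Trace (12 dequeues):
  [1] u=0 | in {} | out {1} | ==
  [2] u=1 | in {0,1,2} | out {0,2,3} | prev {} | push {}
  [3] u=2 | in {0,1,2,3,4} | out {0,1,2,4} | prev {0,2} | push {}
  [4] u=3 | in {0,1,2,3,4} | out {0,1,2,3,4} | prev {0,4} | push {2}
  [5] u=4 | in {0,2,3} | out {0,1,2,3} | prev {0,1,2} | push {1}
  [6] u=5 | in {} | out {0,2,3,4} | prev {0} | push {4}
  [7] u=2 | in {0,1,2,3,4} | out {0,1,2,4} | ==
  [8] u=1 | in {0,1,2,3,4} | out {0,2,3,4} | prev {0,2,3} | push {2,3}
  [9] u=4 | in {0,2,3,4} | out {0,1,2,3,4} | prev {0,1,2,3} | push {1}
  [10] u=2 | in {0,1,2,3,4} | out {0,1,2,4} | ==
  [11] u=3 | in {0,1,2,3,4} | out {0,1,2,3,4} | ==
  [12] u=1 | in {0,1,2,3,4} | out {0,2,3,4} | ==

Converged values:
  [0] {1}
  [1] {0,2,3,4}
  [2] {0,1,2,4}
  [3] {0,1,2,3,4}
  [4] {0,1,2,3,4}
  [5] {0,2,3,4}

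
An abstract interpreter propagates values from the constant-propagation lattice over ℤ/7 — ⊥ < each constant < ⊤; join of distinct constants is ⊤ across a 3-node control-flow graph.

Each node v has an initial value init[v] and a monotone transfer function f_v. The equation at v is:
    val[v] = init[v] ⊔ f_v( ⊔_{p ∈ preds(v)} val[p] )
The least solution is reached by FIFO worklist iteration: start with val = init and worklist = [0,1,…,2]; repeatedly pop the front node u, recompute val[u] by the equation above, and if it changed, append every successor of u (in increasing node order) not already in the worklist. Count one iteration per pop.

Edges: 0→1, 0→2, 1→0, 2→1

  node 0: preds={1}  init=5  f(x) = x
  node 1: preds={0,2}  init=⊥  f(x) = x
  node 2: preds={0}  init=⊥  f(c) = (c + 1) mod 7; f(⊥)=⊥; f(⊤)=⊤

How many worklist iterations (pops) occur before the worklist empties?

Trace (9 dequeues):
  [1] u=0 | in ⊥ | out 5 | ==
  [2] u=1 | in 5 | out 5 | prev ⊥ | push {0}
  [3] u=2 | in 5 | out 6 | prev ⊥ | push {1}
  [4] u=0 | in 5 | out 5 | ==
  [5] u=1 | in ⊤ | out ⊤ | prev 5 | push {0}
  [6] u=0 | in ⊤ | out ⊤ | prev 5 | push {1,2}
  [7] u=1 | in ⊤ | out ⊤ | ==
  [8] u=2 | in ⊤ | out ⊤ | prev 6 | push {1}
  [9] u=1 | in ⊤ | out ⊤ | ==

Converged values:
  [0] ⊤
  [1] ⊤
  [2] ⊤

9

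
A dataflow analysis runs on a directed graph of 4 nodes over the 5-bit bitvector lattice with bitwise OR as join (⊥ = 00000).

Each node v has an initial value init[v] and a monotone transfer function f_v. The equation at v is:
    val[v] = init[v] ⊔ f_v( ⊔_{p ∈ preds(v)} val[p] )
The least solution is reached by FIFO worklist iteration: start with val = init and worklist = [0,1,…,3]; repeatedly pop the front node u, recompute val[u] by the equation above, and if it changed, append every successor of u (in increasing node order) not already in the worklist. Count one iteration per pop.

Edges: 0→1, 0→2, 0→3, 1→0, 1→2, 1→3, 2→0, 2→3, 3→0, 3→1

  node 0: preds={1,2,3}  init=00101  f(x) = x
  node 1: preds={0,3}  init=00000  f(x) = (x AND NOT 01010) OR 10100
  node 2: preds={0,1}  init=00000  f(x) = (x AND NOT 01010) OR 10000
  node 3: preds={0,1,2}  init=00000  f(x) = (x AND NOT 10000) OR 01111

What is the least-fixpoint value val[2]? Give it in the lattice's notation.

Trace (8 dequeues):
  [1] u=0 | in 00000 | out 00101 | ==
  [2] u=1 | in 00101 | out 10101 | prev 00000 | push {0}
  [3] u=2 | in 10101 | out 10101 | prev 00000 | push {}
  [4] u=3 | in 10101 | out 01111 | prev 00000 | push {1}
  [5] u=0 | in 11111 | out 11111 | prev 00101 | push {2,3}
  [6] u=1 | in 11111 | out 10101 | ==
  [7] u=2 | in 11111 | out 10101 | ==
  [8] u=3 | in 11111 | out 01111 | ==

Converged values:
  [0] 11111
  [1] 10101
  [2] 10101
  [3] 01111

10101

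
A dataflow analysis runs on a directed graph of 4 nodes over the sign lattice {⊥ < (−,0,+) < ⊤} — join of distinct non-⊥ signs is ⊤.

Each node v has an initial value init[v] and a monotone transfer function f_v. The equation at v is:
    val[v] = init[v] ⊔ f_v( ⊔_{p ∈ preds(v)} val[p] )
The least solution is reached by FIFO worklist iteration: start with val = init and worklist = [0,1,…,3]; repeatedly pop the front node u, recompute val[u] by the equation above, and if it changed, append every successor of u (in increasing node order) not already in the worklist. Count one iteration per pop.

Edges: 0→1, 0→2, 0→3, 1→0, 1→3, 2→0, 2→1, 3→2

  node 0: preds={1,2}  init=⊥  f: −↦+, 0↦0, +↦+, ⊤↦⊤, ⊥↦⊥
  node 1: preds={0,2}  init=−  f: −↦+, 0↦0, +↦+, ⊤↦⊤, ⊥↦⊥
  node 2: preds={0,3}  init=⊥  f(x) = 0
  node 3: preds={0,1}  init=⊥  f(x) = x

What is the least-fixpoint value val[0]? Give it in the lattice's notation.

⊤

Trace (8 dequeues):
  [1] u=0 | in − | out + | prev ⊥ | push {}
  [2] u=1 | in + | out ⊤ | prev − | push {0}
  [3] u=2 | in + | out 0 | prev ⊥ | push {1}
  [4] u=3 | in ⊤ | out ⊤ | prev ⊥ | push {2}
  [5] u=0 | in ⊤ | out ⊤ | prev + | push {3}
  [6] u=1 | in ⊤ | out ⊤ | ==
  [7] u=2 | in ⊤ | out 0 | ==
  [8] u=3 | in ⊤ | out ⊤ | ==

Converged values:
  [0] ⊤
  [1] ⊤
  [2] 0
  [3] ⊤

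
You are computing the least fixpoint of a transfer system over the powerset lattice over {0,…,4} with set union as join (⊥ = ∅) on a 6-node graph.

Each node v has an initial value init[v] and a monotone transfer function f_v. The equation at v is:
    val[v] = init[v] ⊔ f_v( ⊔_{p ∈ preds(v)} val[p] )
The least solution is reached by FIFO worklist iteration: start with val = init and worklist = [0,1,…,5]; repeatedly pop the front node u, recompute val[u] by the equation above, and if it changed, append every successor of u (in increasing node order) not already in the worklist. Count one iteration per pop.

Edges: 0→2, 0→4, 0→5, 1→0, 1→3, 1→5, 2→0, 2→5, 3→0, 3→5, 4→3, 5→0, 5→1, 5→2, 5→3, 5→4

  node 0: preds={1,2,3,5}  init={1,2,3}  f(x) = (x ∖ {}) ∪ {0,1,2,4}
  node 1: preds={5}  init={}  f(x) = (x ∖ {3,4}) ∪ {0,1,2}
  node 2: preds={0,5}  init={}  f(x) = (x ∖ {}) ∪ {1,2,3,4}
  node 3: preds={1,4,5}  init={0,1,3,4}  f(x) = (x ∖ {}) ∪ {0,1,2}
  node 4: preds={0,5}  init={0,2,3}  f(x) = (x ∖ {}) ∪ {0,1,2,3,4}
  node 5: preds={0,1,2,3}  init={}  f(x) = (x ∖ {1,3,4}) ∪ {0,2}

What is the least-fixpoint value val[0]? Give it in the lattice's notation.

{0,1,2,3,4}

Worklist (11 pops):
  #1 pop 0: in={0,1,3,4} → {0,1,2,3,4} (was {1,2,3}); enqueue []
  #2 pop 1: in={} → {0,1,2} (was {}); enqueue [0]
  #3 pop 2: in={0,1,2,3,4} → {0,1,2,3,4} (was {}); enqueue []
  #4 pop 3: in={0,1,2,3} → {0,1,2,3,4} (was {0,1,3,4}); enqueue []
  #5 pop 4: in={0,1,2,3,4} → {0,1,2,3,4} (was {0,2,3}); enqueue [3]
  #6 pop 5: in={0,1,2,3,4} → {0,2} (was {}); enqueue [1,2,4]
  #7 pop 0: in={0,1,2,3,4} → {0,1,2,3,4} (no change)
  #8 pop 3: in={0,1,2,3,4} → {0,1,2,3,4} (no change)
  #9 pop 1: in={0,2} → {0,1,2} (no change)
  #10 pop 2: in={0,1,2,3,4} → {0,1,2,3,4} (no change)
  #11 pop 4: in={0,1,2,3,4} → {0,1,2,3,4} (no change)

Fixpoint:
  val[0] = {0,1,2,3,4}
  val[1] = {0,1,2}
  val[2] = {0,1,2,3,4}
  val[3] = {0,1,2,3,4}
  val[4] = {0,1,2,3,4}
  val[5] = {0,2}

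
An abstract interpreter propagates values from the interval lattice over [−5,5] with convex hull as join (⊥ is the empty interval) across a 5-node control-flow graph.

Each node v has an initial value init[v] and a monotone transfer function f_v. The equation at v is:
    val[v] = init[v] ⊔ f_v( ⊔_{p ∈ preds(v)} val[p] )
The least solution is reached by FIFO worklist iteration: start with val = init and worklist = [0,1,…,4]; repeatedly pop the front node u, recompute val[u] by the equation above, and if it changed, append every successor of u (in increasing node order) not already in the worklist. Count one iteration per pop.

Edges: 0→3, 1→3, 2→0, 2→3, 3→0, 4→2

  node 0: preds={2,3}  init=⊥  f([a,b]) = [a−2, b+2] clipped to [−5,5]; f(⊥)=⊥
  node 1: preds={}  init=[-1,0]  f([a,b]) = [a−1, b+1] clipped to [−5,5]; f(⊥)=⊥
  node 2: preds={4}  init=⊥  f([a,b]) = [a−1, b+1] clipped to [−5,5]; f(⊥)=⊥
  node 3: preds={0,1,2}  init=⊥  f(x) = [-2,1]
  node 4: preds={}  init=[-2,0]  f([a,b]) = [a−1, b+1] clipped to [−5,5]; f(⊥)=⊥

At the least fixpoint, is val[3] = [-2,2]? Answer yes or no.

Trace (7 dequeues):
  [1] u=0 | in ⊥ | out ⊥ | ==
  [2] u=1 | in ⊥ | out [-1,0] | ==
  [3] u=2 | in [-2,0] | out [-3,1] | prev ⊥ | push {0}
  [4] u=3 | in [-3,1] | out [-2,1] | prev ⊥ | push {}
  [5] u=4 | in ⊥ | out [-2,0] | ==
  [6] u=0 | in [-3,1] | out [-5,3] | prev ⊥ | push {3}
  [7] u=3 | in [-5,3] | out [-2,1] | ==

Converged values:
  [0] [-5,3]
  [1] [-1,0]
  [2] [-3,1]
  [3] [-2,1]
  [4] [-2,0]

no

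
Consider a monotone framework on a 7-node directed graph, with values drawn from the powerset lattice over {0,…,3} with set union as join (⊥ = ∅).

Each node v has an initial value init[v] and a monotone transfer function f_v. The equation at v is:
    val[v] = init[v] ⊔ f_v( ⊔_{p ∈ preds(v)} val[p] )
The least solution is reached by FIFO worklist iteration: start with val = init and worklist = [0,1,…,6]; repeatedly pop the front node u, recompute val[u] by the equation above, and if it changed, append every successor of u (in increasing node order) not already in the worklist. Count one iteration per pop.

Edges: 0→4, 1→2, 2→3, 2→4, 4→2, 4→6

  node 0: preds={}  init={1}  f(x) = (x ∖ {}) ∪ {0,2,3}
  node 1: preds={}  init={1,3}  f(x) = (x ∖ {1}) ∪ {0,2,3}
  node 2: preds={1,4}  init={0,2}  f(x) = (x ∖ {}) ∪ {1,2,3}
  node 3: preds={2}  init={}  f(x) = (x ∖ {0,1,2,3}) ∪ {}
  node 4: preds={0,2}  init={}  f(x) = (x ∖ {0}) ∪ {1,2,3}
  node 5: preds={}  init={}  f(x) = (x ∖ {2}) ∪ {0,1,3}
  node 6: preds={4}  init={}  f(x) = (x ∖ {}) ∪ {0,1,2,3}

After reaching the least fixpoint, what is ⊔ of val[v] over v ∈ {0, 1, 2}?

Worklist (8 pops):
  #1 pop 0: in={} → {0,1,2,3} (was {1}); enqueue []
  #2 pop 1: in={} → {0,1,2,3} (was {1,3}); enqueue []
  #3 pop 2: in={0,1,2,3} → {0,1,2,3} (was {0,2}); enqueue []
  #4 pop 3: in={0,1,2,3} → {} (no change)
  #5 pop 4: in={0,1,2,3} → {1,2,3} (was {}); enqueue [2]
  #6 pop 5: in={} → {0,1,3} (was {}); enqueue []
  #7 pop 6: in={1,2,3} → {0,1,2,3} (was {}); enqueue []
  #8 pop 2: in={0,1,2,3} → {0,1,2,3} (no change)

Fixpoint:
  val[0] = {0,1,2,3}
  val[1] = {0,1,2,3}
  val[2] = {0,1,2,3}
  val[3] = {}
  val[4] = {1,2,3}
  val[5] = {0,1,3}
  val[6] = {0,1,2,3}

{0,1,2,3}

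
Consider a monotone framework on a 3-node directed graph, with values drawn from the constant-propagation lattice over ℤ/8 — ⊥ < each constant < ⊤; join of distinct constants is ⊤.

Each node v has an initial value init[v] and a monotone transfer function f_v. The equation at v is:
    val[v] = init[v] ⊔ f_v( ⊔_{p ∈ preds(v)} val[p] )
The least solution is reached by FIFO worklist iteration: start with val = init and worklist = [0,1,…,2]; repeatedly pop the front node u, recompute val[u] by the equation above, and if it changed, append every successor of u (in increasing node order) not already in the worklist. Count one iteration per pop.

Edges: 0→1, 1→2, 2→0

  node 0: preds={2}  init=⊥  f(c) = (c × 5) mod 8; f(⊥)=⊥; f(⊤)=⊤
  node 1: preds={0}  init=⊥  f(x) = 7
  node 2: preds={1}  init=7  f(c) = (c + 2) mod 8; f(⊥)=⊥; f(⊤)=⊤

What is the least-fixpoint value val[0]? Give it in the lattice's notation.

⊤

Iteration log — 5 steps:
  step 1. node 0  ⊔preds=7  new=3  old=⊥  +wl: 
  step 2. node 1  ⊔preds=3  new=7  old=⊥  +wl: 
  step 3. node 2  ⊔preds=7  new=⊤  old=7  +wl: 0
  step 4. node 0  ⊔preds=⊤  new=⊤  old=3  +wl: 1
  step 5. node 1  ⊔preds=⊤  new=7  stable

Least fixpoint reached:
  node 0: ⊤
  node 1: 7
  node 2: ⊤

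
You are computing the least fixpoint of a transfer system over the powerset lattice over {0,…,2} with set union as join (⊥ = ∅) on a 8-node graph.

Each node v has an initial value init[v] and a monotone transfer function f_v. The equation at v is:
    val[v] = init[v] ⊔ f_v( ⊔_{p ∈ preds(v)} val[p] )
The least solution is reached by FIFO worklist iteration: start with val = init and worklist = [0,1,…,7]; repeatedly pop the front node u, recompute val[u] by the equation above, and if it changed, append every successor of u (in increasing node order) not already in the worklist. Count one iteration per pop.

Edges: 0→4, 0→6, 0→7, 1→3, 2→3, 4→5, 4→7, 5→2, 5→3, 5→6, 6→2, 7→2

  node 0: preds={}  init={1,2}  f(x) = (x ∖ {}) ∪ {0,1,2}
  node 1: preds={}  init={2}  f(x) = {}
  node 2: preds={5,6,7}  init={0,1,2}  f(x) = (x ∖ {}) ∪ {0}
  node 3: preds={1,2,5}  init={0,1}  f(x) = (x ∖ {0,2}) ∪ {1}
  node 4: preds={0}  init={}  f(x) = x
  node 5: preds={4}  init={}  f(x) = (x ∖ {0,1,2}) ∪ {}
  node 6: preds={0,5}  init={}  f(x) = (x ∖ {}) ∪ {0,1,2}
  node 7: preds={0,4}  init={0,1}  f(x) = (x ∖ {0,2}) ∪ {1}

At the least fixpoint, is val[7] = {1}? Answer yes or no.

Iteration log — 9 steps:
  step 1. node 0  ⊔preds={}  new={0,1,2}  old={1,2}  +wl: 
  step 2. node 1  ⊔preds={}  new={2}  stable
  step 3. node 2  ⊔preds={0,1}  new={0,1,2}  stable
  step 4. node 3  ⊔preds={0,1,2}  new={0,1}  stable
  step 5. node 4  ⊔preds={0,1,2}  new={0,1,2}  old={}  +wl: 
  step 6. node 5  ⊔preds={0,1,2}  new={}  stable
  step 7. node 6  ⊔preds={0,1,2}  new={0,1,2}  old={}  +wl: 2
  step 8. node 7  ⊔preds={0,1,2}  new={0,1}  stable
  step 9. node 2  ⊔preds={0,1,2}  new={0,1,2}  stable

Least fixpoint reached:
  node 0: {0,1,2}
  node 1: {2}
  node 2: {0,1,2}
  node 3: {0,1}
  node 4: {0,1,2}
  node 5: {}
  node 6: {0,1,2}
  node 7: {0,1}

no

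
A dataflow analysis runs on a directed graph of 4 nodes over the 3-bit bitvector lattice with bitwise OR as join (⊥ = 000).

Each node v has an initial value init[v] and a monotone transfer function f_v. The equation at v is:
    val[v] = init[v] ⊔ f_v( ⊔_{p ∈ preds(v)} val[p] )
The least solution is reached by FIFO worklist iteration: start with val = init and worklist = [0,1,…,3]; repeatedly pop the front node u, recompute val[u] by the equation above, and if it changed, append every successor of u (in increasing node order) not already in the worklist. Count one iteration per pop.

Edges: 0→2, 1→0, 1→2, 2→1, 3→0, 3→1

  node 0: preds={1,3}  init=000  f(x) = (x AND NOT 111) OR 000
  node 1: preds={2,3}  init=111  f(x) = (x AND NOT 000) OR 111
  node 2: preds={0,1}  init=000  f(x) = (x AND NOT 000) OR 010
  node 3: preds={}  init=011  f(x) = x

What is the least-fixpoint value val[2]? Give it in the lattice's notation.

111

Worklist (5 pops):
  #1 pop 0: in=111 → 000 (no change)
  #2 pop 1: in=011 → 111 (no change)
  #3 pop 2: in=111 → 111 (was 000); enqueue [1]
  #4 pop 3: in=000 → 011 (no change)
  #5 pop 1: in=111 → 111 (no change)

Fixpoint:
  val[0] = 000
  val[1] = 111
  val[2] = 111
  val[3] = 011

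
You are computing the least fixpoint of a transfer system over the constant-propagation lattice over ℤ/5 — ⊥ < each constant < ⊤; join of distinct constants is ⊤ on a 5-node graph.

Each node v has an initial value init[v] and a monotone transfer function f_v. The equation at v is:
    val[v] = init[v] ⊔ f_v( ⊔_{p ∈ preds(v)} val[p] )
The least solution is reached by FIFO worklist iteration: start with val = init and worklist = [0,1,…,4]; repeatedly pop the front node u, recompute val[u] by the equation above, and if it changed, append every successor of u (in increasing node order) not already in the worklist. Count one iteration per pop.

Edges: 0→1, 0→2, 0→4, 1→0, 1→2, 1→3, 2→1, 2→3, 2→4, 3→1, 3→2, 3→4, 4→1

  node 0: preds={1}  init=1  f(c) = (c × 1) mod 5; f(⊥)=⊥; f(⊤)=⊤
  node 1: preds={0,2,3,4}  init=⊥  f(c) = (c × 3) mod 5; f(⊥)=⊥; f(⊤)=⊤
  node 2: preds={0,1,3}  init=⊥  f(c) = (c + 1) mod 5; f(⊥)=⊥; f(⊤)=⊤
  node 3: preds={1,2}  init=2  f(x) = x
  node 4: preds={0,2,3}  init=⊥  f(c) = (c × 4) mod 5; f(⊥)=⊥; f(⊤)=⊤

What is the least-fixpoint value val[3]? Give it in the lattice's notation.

⊤

Trace (9 dequeues):
  [1] u=0 | in ⊥ | out 1 | ==
  [2] u=1 | in ⊤ | out ⊤ | prev ⊥ | push {0}
  [3] u=2 | in ⊤ | out ⊤ | prev ⊥ | push {1}
  [4] u=3 | in ⊤ | out ⊤ | prev 2 | push {2}
  [5] u=4 | in ⊤ | out ⊤ | prev ⊥ | push {}
  [6] u=0 | in ⊤ | out ⊤ | prev 1 | push {4}
  [7] u=1 | in ⊤ | out ⊤ | ==
  [8] u=2 | in ⊤ | out ⊤ | ==
  [9] u=4 | in ⊤ | out ⊤ | ==

Converged values:
  [0] ⊤
  [1] ⊤
  [2] ⊤
  [3] ⊤
  [4] ⊤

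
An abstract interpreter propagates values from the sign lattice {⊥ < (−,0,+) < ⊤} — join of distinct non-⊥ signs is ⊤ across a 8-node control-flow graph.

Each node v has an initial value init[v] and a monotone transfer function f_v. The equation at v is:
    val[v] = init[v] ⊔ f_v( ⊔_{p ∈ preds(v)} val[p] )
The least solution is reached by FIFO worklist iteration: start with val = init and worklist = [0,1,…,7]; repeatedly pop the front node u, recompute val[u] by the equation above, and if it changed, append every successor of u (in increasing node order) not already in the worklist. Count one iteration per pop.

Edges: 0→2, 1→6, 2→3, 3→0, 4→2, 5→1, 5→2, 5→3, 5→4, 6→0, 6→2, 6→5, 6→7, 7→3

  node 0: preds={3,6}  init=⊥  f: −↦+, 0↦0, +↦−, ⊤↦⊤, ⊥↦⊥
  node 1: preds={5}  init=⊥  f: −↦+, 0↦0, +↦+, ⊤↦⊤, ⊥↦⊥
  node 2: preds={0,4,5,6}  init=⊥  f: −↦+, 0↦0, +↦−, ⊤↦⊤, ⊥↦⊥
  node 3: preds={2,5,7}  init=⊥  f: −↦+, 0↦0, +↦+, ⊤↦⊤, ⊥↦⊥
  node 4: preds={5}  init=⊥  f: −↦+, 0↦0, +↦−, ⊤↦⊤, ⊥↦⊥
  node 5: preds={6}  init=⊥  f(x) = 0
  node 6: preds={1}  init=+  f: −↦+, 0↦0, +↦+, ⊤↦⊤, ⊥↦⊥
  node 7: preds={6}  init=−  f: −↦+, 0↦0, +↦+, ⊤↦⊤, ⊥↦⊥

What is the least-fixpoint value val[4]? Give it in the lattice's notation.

Trace (18 dequeues):
  [1] u=0 | in + | out − | prev ⊥ | push {}
  [2] u=1 | in ⊥ | out ⊥ | ==
  [3] u=2 | in ⊤ | out ⊤ | prev ⊥ | push {}
  [4] u=3 | in ⊤ | out ⊤ | prev ⊥ | push {0}
  [5] u=4 | in ⊥ | out ⊥ | ==
  [6] u=5 | in + | out 0 | prev ⊥ | push {1,2,3,4}
  [7] u=6 | in ⊥ | out + | ==
  [8] u=7 | in + | out ⊤ | prev − | push {}
  [9] u=0 | in ⊤ | out ⊤ | prev − | push {}
  [10] u=1 | in 0 | out 0 | prev ⊥ | push {6}
  [11] u=2 | in ⊤ | out ⊤ | ==
  [12] u=3 | in ⊤ | out ⊤ | ==
  [13] u=4 | in 0 | out 0 | prev ⊥ | push {2}
  [14] u=6 | in 0 | out ⊤ | prev + | push {0,5,7}
  [15] u=2 | in ⊤ | out ⊤ | ==
  [16] u=0 | in ⊤ | out ⊤ | ==
  [17] u=5 | in ⊤ | out 0 | ==
  [18] u=7 | in ⊤ | out ⊤ | ==

Converged values:
  [0] ⊤
  [1] 0
  [2] ⊤
  [3] ⊤
  [4] 0
  [5] 0
  [6] ⊤
  [7] ⊤

0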